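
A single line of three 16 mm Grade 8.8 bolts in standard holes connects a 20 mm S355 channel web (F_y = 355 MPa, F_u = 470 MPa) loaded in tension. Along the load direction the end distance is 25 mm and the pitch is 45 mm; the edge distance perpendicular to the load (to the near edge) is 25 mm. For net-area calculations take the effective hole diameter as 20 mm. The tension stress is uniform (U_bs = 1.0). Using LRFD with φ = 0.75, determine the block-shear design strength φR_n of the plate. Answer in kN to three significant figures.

381 kN

Shear plane L_v = 25 + 2·45 = 115 mm; A_gv = 115 × 20 = 2300 mm².
A_nv = (115 − 2.5·20) × 20 = 1300 mm².
A_nt = (25 − 0.5·20) × 20 = 300 mm².
0.6 F_u A_nv = 366.6 kN; 0.6 F_y A_gv = 489.9 kN → shear rupture governs the shear term.
R_n = 366.6 + 1.0 × 470 × 300 / 1000 = 507.6 kN.
Design strength φR_n = 0.75 × 507.6 = 381 kN.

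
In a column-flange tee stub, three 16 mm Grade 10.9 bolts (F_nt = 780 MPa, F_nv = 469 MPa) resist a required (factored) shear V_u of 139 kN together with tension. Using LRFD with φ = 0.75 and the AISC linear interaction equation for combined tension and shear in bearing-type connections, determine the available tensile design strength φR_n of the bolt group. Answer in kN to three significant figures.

A_b = π·16²/4 = 201.1 mm²; f_rv = 139 × 1000 / (3 × 201.1) = 230.4 MPa.
F'_nt = 1.3 F_nt − (F_nt / φF_nv) f_rv = 1.3·780 − (780/(0.75·469))·230.4 = 503 MPa, capped at F_nt → F'_nt = 503 MPa.
R_n = F'_nt · A_b · n = 503 × 201.1 × 3 / 1000 = 303.4 kN.
Design strength φR_n = 0.75 × 303.4 = 228 kN.

228 kN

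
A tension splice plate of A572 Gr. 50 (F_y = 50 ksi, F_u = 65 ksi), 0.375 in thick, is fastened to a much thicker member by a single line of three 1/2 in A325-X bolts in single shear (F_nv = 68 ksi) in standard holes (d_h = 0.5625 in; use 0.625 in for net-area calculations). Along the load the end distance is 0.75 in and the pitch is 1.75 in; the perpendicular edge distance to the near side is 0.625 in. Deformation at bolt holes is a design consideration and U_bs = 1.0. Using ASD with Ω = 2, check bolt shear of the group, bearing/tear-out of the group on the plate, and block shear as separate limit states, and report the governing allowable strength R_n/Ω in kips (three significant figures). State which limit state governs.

Bolt shear: A_b = π·0.5²/4 = 0.1963 in²; R_n = 68 × 0.1963 × 3 × 1 = 40.06 kips → 40.06 / 2 = 20 kips.
Bearing: edge l_c = 0.4688, r_n = 13.71 kips; interior l_c = 1.188, r_n = 29.25 kips; R_n = 13.71 + 2·29.25 = 72.21 kips → 36.1 kips.
Block shear: A_gv = 1.594, A_nv = 1.008, A_nt = 0.1172 in²; R_n = min(0.6F_uA_nv, 0.6F_yA_gv) + U_bs·F_u·A_nt = 46.92 kips → 23.5 kips.
Bolt shear governs: 20 kips.

20 kips (bolt shear governs)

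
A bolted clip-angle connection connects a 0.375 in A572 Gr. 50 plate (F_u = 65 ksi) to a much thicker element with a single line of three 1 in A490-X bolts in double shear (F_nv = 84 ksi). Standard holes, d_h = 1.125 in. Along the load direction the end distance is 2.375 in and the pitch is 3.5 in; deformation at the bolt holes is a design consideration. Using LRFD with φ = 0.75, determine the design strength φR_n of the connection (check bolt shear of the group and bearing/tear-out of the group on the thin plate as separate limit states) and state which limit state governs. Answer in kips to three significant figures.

128 kips (bearing governs)

Bolt shear: A_b = π·1²/4 = 0.7854 in²; R_n = 84 × 0.7854 × 3 × 2 = 395.8 kips → 0.75 × 395.8 = 297 kips.
Bearing (1.2 l_c t F_u ≤ 2.4 d t F_u): upper limit = 2.4·1·0.375·65 = 58.5 kips.
  Edge l_c = 2.375 − 1.125/2 = 1.812 → r_n = 53.02 kips; interior l_c = 3.5 − 1.125 = 2.375 → r_n = 58.5 kips.
  R_n,bearing = 1·53.02 + 2·58.5 = 170 kips → 0.75 × 170 = 128 kips.
Bearing governs: 128 kips.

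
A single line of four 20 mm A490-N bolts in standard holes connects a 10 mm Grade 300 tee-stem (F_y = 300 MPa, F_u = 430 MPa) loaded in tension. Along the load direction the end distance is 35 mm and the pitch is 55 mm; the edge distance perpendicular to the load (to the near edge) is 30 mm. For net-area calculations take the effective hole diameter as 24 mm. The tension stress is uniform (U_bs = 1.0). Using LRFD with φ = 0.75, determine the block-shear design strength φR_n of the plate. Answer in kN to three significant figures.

Shear plane L_v = 35 + 3·55 = 200 mm; A_gv = 200 × 10 = 2000 mm².
A_nv = (200 − 3.5·24) × 10 = 1160 mm².
A_nt = (30 − 0.5·24) × 10 = 180 mm².
0.6 F_u A_nv = 299.3 kN; 0.6 F_y A_gv = 360 kN → shear rupture governs the shear term.
R_n = 299.3 + 1.0 × 430 × 180 / 1000 = 376.7 kN.
Design strength φR_n = 0.75 × 376.7 = 283 kN.

283 kN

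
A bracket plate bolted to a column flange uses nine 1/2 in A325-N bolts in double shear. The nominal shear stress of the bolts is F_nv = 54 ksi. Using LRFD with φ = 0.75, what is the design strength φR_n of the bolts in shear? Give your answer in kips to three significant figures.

A_b = π × 0.5² / 4 = 0.1963 in².
R_n = F_nv · A_b · n · n_s = 54 × 0.1963 × 9 × 2 = 190.9 kips.
Design strength φR_n = 0.75 × 190.9 = 143 kips.

143 kips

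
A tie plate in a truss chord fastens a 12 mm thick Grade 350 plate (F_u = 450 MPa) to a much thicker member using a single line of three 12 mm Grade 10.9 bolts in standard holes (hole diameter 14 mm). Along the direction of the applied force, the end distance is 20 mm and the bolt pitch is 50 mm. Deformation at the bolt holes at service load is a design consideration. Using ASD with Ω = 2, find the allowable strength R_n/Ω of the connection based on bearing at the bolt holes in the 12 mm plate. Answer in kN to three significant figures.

Per bolt r_n = 1.2 l_c t F_u ≤ 2.4 d t F_u; upper limit = 2.4 × 12 × 12 × 450 / 1000 = 155.5 kN.
Edge bolt: l_c = 20 − 14/2 = 13 mm → 1.2 × 13 × 12 × 450 / 1000 = 84.24 → r_n = 84.24 kN.
Interior bolts: l_c = 50 − 14 = 36 mm → 1.2 × 36 × 12 × 450 / 1000 = 233.3 → r_n = 155.5 kN.
R_n = 1 × 84.24 + 2 × 155.5 = 395.3 kN.
Allowable strength R_n/Ω = 395.3 / 2 = 198 kN.

198 kN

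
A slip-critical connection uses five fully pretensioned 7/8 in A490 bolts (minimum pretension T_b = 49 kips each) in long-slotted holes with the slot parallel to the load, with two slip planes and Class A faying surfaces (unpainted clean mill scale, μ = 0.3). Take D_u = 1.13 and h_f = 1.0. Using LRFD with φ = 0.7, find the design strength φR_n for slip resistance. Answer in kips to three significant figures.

R_n = μ · D_u · h_f · T_b · n_s · n_b = 0.3 × 1.13 × 1.0 × 49 × 2 × 5 = 166.1 kips.
Design strength φR_n = 0.7 × 166.1 = 116 kips.

116 kips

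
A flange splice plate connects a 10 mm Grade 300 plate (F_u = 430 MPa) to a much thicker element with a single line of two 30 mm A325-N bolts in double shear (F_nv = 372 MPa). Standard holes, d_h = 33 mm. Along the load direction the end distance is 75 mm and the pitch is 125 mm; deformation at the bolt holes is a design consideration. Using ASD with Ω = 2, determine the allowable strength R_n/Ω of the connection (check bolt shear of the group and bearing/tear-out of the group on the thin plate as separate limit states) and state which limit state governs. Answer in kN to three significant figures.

306 kN (bearing governs)

Bolt shear: A_b = π·30²/4 = 706.9 mm²; R_n = 372 × 706.9 × 2 × 2 / 1000 = 1052 kN → 1052 / 2 = 526 kN.
Bearing (1.2 l_c t F_u ≤ 2.4 d t F_u): upper limit = 2.4·30·10·430 / 1000 = 309.6 kN.
  Edge l_c = 75 − 33/2 = 58.5 → r_n = 301.9 kN; interior l_c = 125 − 33 = 92 → r_n = 309.6 kN.
  R_n,bearing = 1·301.9 + 1·309.6 = 611.5 kN → 611.5 / 2 = 306 kN.
Bearing governs: 306 kN.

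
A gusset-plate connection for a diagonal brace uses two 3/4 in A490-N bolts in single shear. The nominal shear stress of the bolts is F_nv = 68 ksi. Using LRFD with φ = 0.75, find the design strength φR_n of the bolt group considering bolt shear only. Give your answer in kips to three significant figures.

45.1 kips

A_b = π × 0.75² / 4 = 0.4418 in².
R_n = F_nv · A_b · n · n_s = 68 × 0.4418 × 2 × 1 = 60.08 kips.
Design strength φR_n = 0.75 × 60.08 = 45.1 kips.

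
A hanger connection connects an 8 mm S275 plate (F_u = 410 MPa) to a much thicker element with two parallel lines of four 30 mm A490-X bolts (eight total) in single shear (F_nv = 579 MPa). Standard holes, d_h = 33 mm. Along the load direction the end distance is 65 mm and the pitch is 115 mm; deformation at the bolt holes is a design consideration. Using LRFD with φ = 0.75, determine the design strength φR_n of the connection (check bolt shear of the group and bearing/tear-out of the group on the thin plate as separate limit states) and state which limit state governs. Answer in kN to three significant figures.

1350 kN (bearing governs)

Bolt shear: A_b = π·30²/4 = 706.9 mm²; R_n = 579 × 706.9 × 8 × 1 / 1000 = 3274 kN → 0.75 × 3274 = 2460 kN.
Bearing (1.2 l_c t F_u ≤ 2.4 d t F_u): upper limit = 2.4·30·8·410 / 1000 = 236.2 kN.
  Edge l_c = 65 − 33/2 = 48.5 → r_n = 190.9 kN; interior l_c = 115 − 33 = 82 → r_n = 236.2 kN.
  R_n,bearing = 2·190.9 + 6·236.2 = 1799 kN → 0.75 × 1799 = 1350 kN.
Bearing governs: 1350 kN.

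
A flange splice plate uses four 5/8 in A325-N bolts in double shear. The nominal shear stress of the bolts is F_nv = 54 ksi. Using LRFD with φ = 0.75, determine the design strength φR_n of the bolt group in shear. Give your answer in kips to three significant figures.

A_b = π × 0.625² / 4 = 0.3068 in².
R_n = F_nv · A_b · n · n_s = 54 × 0.3068 × 4 × 2 = 132.5 kips.
Design strength φR_n = 0.75 × 132.5 = 99.4 kips.

99.4 kips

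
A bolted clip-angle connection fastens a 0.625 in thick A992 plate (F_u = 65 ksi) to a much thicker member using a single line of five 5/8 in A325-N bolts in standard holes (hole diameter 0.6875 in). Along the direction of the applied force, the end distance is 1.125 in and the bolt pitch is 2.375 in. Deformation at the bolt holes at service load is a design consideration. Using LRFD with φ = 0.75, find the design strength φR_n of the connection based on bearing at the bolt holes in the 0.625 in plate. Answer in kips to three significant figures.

Per bolt r_n = 1.2 l_c t F_u ≤ 2.4 d t F_u; upper limit = 2.4 × 0.625 × 0.625 × 65 = 60.94 kips.
Edge bolt: l_c = 1.125 − 0.6875/2 = 0.7812 in → 1.2 × 0.7812 × 0.625 × 65 = 38.09 → r_n = 38.09 kips.
Interior bolts: l_c = 2.375 − 0.6875 = 1.688 in → 1.2 × 1.688 × 0.625 × 65 = 82.27 → r_n = 60.94 kips.
R_n = 1 × 38.09 + 4 × 60.94 = 281.8 kips.
Design strength φR_n = 0.75 × 281.8 = 211 kips.

211 kips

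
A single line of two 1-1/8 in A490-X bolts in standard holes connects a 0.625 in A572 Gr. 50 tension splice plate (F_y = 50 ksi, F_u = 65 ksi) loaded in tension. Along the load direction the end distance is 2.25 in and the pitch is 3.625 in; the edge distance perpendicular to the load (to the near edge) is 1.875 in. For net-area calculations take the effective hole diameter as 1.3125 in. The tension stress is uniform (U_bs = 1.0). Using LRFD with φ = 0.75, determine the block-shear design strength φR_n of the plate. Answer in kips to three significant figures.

109 kips

Shear plane L_v = 2.25 + 1·3.625 = 5.875 in; A_gv = 5.875 × 0.625 = 3.672 in².
A_nv = (5.875 − 1.5·1.3125) × 0.625 = 2.441 in².
A_nt = (1.875 − 0.5·1.3125) × 0.625 = 0.7617 in².
0.6 F_u A_nv = 95.21 kips; 0.6 F_y A_gv = 110.2 kips → shear rupture governs the shear term.
R_n = 95.21 + 1.0 × 65 × 0.7617 = 144.7 kips.
Design strength φR_n = 0.75 × 144.7 = 109 kips.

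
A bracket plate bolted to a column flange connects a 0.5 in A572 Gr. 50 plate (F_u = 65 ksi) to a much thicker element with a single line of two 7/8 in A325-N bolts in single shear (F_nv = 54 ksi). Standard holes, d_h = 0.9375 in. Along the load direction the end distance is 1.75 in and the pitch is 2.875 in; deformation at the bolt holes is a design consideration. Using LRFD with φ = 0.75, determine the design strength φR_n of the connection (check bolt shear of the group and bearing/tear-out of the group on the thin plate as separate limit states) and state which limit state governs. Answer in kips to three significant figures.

Bolt shear: A_b = π·0.875²/4 = 0.6013 in²; R_n = 54 × 0.6013 × 2 × 1 = 64.94 kips → 0.75 × 64.94 = 48.7 kips.
Bearing (1.2 l_c t F_u ≤ 2.4 d t F_u): upper limit = 2.4·0.875·0.5·65 = 68.25 kips.
  Edge l_c = 1.75 − 0.9375/2 = 1.281 → r_n = 49.97 kips; interior l_c = 2.875 − 0.9375 = 1.938 → r_n = 68.25 kips.
  R_n,bearing = 1·49.97 + 1·68.25 = 118.2 kips → 0.75 × 118.2 = 88.7 kips.
Bolt shear governs: 48.7 kips.

48.7 kips (bolt shear governs)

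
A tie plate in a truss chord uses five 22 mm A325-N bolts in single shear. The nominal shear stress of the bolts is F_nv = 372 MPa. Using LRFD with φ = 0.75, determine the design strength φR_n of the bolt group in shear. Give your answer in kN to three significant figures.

A_b = π × 22² / 4 = 380.1 mm².
R_n = F_nv · A_b · n · n_s = 372 × 380.1 × 5 × 1 / 1000 = 707 kN.
Design strength φR_n = 0.75 × 707 = 530 kN.

530 kN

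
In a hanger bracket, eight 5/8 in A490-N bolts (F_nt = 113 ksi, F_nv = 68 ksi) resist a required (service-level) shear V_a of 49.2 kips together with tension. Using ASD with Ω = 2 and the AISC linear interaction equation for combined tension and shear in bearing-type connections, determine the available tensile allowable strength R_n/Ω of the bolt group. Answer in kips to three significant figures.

98.5 kips

A_b = π·0.625²/4 = 0.3068 in²; f_rv = 49.2 / (8 × 0.3068) = 20.05 ksi.
F'_nt = 1.3 F_nt − (Ω F_nt / F_nv) f_rv = 1.3·113 − (2·113/68)·20.05 = 80.28 ksi, capped at F_nt → F'_nt = 80.28 ksi.
R_n = F'_nt · A_b · n = 80.28 × 0.3068 × 8 = 197 kips.
Allowable strength R_n/Ω = 197 / 2 = 98.5 kips.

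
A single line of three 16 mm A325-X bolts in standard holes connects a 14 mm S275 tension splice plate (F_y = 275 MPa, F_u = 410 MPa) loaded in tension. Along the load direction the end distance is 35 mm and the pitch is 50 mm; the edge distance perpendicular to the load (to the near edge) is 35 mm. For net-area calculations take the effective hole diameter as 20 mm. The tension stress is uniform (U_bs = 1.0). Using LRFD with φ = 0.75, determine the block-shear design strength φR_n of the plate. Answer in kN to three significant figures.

327 kN

Shear plane L_v = 35 + 2·50 = 135 mm; A_gv = 135 × 14 = 1890 mm².
A_nv = (135 − 2.5·20) × 14 = 1190 mm².
A_nt = (35 − 0.5·20) × 14 = 350 mm².
0.6 F_u A_nv = 292.7 kN; 0.6 F_y A_gv = 311.9 kN → shear rupture governs the shear term.
R_n = 292.7 + 1.0 × 410 × 350 / 1000 = 436.2 kN.
Design strength φR_n = 0.75 × 436.2 = 327 kN.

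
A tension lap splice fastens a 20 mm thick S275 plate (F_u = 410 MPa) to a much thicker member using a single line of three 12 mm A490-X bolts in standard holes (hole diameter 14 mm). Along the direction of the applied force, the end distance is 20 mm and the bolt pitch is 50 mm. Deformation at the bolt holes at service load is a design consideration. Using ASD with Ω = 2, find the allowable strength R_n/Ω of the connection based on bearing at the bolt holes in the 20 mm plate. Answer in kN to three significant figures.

300 kN

Per bolt r_n = 1.2 l_c t F_u ≤ 2.4 d t F_u; upper limit = 2.4 × 12 × 20 × 410 / 1000 = 236.2 kN.
Edge bolt: l_c = 20 − 14/2 = 13 mm → 1.2 × 13 × 20 × 410 / 1000 = 127.9 → r_n = 127.9 kN.
Interior bolts: l_c = 50 − 14 = 36 mm → 1.2 × 36 × 20 × 410 / 1000 = 354.2 → r_n = 236.2 kN.
R_n = 1 × 127.9 + 2 × 236.2 = 600.2 kN.
Allowable strength R_n/Ω = 600.2 / 2 = 300 kN.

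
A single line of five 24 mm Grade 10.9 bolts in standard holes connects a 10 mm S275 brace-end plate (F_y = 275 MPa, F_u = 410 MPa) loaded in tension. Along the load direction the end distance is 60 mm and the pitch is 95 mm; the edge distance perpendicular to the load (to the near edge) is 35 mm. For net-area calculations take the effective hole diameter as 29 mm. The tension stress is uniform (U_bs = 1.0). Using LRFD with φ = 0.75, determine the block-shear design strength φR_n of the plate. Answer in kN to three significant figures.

608 kN

Shear plane L_v = 60 + 4·95 = 440 mm; A_gv = 440 × 10 = 4400 mm².
A_nv = (440 − 4.5·29) × 10 = 3095 mm².
A_nt = (35 − 0.5·29) × 10 = 205 mm².
0.6 F_u A_nv = 761.4 kN; 0.6 F_y A_gv = 726 kN → shear yielding governs the shear term.
R_n = 726 + 1.0 × 410 × 205 / 1000 = 810 kN.
Design strength φR_n = 0.75 × 810 = 608 kN.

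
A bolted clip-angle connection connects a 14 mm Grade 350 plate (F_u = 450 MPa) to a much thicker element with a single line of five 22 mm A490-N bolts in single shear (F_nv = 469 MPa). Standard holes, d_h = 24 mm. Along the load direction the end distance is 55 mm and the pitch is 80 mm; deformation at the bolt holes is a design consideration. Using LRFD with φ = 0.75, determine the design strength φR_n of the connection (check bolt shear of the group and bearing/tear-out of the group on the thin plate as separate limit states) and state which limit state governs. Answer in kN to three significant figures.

Bolt shear: A_b = π·22²/4 = 380.1 mm²; R_n = 469 × 380.1 × 5 × 1 / 1000 = 891.4 kN → 0.75 × 891.4 = 669 kN.
Bearing (1.2 l_c t F_u ≤ 2.4 d t F_u): upper limit = 2.4·22·14·450 / 1000 = 332.6 kN.
  Edge l_c = 55 − 24/2 = 43 → r_n = 325.1 kN; interior l_c = 80 − 24 = 56 → r_n = 332.6 kN.
  R_n,bearing = 1·325.1 + 4·332.6 = 1656 kN → 0.75 × 1656 = 1240 kN.
Bolt shear governs: 669 kN.

669 kN (bolt shear governs)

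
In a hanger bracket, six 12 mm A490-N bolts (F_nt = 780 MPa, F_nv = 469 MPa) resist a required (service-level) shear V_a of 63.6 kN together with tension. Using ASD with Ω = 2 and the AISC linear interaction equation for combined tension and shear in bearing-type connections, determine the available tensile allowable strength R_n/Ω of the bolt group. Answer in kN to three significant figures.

238 kN

A_b = π·12²/4 = 113.1 mm²; f_rv = 63.6 × 1000 / (6 × 113.1) = 93.72 MPa.
F'_nt = 1.3 F_nt − (Ω F_nt / F_nv) f_rv = 1.3·780 − (2·780/469)·93.72 = 702.3 MPa, capped at F_nt → F'_nt = 702.3 MPa.
R_n = F'_nt · A_b · n = 702.3 × 113.1 × 6 / 1000 = 476.5 kN.
Allowable strength R_n/Ω = 476.5 / 2 = 238 kN.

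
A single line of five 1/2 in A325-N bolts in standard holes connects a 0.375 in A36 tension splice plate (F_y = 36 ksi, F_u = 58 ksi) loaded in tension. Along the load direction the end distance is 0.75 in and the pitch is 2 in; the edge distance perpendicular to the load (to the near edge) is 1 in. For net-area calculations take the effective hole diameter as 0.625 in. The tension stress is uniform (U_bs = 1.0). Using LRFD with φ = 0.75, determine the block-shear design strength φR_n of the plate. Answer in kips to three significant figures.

64.4 kips

Shear plane L_v = 0.75 + 4·2 = 8.75 in; A_gv = 8.75 × 0.375 = 3.281 in².
A_nv = (8.75 − 4.5·0.625) × 0.375 = 2.227 in².
A_nt = (1 − 0.5·0.625) × 0.375 = 0.2578 in².
0.6 F_u A_nv = 77.48 kips; 0.6 F_y A_gv = 70.88 kips → shear yielding governs the shear term.
R_n = 70.88 + 1.0 × 58 × 0.2578 = 85.83 kips.
Design strength φR_n = 0.75 × 85.83 = 64.4 kips.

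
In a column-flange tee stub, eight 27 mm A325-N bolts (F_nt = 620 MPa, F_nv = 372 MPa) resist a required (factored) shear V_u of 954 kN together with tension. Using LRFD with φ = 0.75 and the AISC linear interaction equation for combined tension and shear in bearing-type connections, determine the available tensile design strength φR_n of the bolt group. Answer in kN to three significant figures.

1180 kN

A_b = π·27²/4 = 572.6 mm²; f_rv = 954 × 1000 / (8 × 572.6) = 208.3 MPa.
F'_nt = 1.3 F_nt − (F_nt / φF_nv) f_rv = 1.3·620 − (620/(0.75·372))·208.3 = 343.2 MPa, capped at F_nt → F'_nt = 343.2 MPa.
R_n = F'_nt · A_b · n = 343.2 × 572.6 × 8 / 1000 = 1572 kN.
Design strength φR_n = 0.75 × 1572 = 1180 kN.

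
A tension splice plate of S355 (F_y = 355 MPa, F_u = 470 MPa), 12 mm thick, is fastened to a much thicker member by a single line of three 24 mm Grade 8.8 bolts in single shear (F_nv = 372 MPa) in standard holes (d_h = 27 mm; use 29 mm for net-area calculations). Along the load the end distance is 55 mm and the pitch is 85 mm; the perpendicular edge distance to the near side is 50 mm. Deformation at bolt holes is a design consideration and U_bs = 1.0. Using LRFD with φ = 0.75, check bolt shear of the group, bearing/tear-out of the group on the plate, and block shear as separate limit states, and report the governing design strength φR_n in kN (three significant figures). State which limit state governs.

Bolt shear: A_b = π·24²/4 = 452.4 mm²; R_n = 372 × 452.4 × 3 × 1 / 1000 = 504.9 kN → 0.75 × 504.9 = 379 kN.
Bearing: edge l_c = 41.5, r_n = 280.9 kN; interior l_c = 58, r_n = 324.9 kN; R_n = 280.9 + 2·324.9 = 930.6 kN → 698 kN.
Block shear: A_gv = 2700, A_nv = 1830, A_nt = 426 mm²; R_n = min(0.6F_uA_nv, 0.6F_yA_gv) + U_bs·F_u·A_nt = 716.3 kN → 537 kN.
Bolt shear governs: 379 kN.

379 kN (bolt shear governs)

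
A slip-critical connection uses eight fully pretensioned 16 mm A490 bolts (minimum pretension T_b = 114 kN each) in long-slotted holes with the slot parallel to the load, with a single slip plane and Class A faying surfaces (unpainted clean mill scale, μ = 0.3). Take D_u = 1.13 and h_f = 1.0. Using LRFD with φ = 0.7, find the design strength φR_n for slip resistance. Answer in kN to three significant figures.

216 kN

R_n = μ · D_u · h_f · T_b · n_s · n_b = 0.3 × 1.13 × 1.0 × 114 × 1 × 8 = 309.2 kN.
Design strength φR_n = 0.7 × 309.2 = 216 kN.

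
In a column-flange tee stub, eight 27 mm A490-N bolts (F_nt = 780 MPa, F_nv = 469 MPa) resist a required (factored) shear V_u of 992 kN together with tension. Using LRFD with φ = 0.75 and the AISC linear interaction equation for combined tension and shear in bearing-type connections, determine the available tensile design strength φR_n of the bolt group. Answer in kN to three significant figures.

1830 kN

A_b = π·27²/4 = 572.6 mm²; f_rv = 992 × 1000 / (8 × 572.6) = 216.6 MPa.
F'_nt = 1.3 F_nt − (F_nt / φF_nv) f_rv = 1.3·780 − (780/(0.75·469))·216.6 = 533.8 MPa, capped at F_nt → F'_nt = 533.8 MPa.
R_n = F'_nt · A_b · n = 533.8 × 572.6 × 8 / 1000 = 2445 kN.
Design strength φR_n = 0.75 × 2445 = 1830 kN.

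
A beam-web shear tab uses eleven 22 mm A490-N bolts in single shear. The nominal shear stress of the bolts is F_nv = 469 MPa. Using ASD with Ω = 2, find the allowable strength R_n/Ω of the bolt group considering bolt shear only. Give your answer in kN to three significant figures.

A_b = π × 22² / 4 = 380.1 mm².
R_n = F_nv · A_b · n · n_s = 469 × 380.1 × 11 × 1 / 1000 = 1961 kN.
Allowable strength R_n/Ω = 1961 / 2 = 981 kN.

981 kN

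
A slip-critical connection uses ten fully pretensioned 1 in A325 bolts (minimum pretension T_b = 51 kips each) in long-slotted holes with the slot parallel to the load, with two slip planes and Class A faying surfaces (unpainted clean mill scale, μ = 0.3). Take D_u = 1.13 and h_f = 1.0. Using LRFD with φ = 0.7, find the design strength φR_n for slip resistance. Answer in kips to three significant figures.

242 kips

R_n = μ · D_u · h_f · T_b · n_s · n_b = 0.3 × 1.13 × 1.0 × 51 × 2 × 10 = 345.8 kips.
Design strength φR_n = 0.7 × 345.8 = 242 kips.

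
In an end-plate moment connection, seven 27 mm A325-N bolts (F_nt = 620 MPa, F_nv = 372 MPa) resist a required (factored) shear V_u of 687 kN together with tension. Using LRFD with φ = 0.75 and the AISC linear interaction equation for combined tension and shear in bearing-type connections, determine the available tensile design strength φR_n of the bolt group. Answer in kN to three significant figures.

1280 kN

A_b = π·27²/4 = 572.6 mm²; f_rv = 687 × 1000 / (7 × 572.6) = 171.4 MPa.
F'_nt = 1.3 F_nt − (F_nt / φF_nv) f_rv = 1.3·620 − (620/(0.75·372))·171.4 = 425.1 MPa, capped at F_nt → F'_nt = 425.1 MPa.
R_n = F'_nt · A_b · n = 425.1 × 572.6 × 7 / 1000 = 1704 kN.
Design strength φR_n = 0.75 × 1704 = 1280 kN.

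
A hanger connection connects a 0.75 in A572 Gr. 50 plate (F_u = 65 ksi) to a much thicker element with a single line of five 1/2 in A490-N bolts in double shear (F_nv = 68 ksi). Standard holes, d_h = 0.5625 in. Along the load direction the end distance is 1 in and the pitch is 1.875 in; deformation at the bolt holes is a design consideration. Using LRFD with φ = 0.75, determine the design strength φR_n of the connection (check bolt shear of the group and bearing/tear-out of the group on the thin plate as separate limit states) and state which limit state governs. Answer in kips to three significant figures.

100 kips (bolt shear governs)

Bolt shear: A_b = π·0.5²/4 = 0.1963 in²; R_n = 68 × 0.1963 × 5 × 2 = 133.5 kips → 0.75 × 133.5 = 100 kips.
Bearing (1.2 l_c t F_u ≤ 2.4 d t F_u): upper limit = 2.4·0.5·0.75·65 = 58.5 kips.
  Edge l_c = 1 − 0.5625/2 = 0.7188 → r_n = 42.05 kips; interior l_c = 1.875 − 0.5625 = 1.312 → r_n = 58.5 kips.
  R_n,bearing = 1·42.05 + 4·58.5 = 276 kips → 0.75 × 276 = 207 kips.
Bolt shear governs: 100 kips.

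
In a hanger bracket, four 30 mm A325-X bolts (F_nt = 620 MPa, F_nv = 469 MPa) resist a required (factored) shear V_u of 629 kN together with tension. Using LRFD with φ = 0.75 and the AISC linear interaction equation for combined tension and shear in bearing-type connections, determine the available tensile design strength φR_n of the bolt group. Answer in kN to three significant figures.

A_b = π·30²/4 = 706.9 mm²; f_rv = 629 × 1000 / (4 × 706.9) = 222.5 MPa.
F'_nt = 1.3 F_nt − (F_nt / φF_nv) f_rv = 1.3·620 − (620/(0.75·469))·222.5 = 413.9 MPa, capped at F_nt → F'_nt = 413.9 MPa.
R_n = F'_nt · A_b · n = 413.9 × 706.9 × 4 / 1000 = 1170 kN.
Design strength φR_n = 0.75 × 1170 = 878 kN.

878 kN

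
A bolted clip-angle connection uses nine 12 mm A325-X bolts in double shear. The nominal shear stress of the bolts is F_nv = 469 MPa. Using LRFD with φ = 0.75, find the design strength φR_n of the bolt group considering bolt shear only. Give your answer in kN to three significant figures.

716 kN

A_b = π × 12² / 4 = 113.1 mm².
R_n = F_nv · A_b · n · n_s = 469 × 113.1 × 9 × 2 / 1000 = 954.8 kN.
Design strength φR_n = 0.75 × 954.8 = 716 kN.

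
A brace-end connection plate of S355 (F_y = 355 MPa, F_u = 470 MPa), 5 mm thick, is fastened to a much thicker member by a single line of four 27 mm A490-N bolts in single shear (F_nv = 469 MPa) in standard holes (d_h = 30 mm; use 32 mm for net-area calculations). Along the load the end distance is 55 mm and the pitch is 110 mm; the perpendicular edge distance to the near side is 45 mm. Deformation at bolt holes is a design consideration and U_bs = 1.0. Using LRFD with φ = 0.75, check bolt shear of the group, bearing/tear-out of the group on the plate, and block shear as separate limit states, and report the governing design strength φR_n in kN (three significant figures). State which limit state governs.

Bolt shear: A_b = π·27²/4 = 572.6 mm²; R_n = 469 × 572.6 × 4 × 1 / 1000 = 1074 kN → 0.75 × 1074 = 806 kN.
Bearing: edge l_c = 40, r_n = 112.8 kN; interior l_c = 80, r_n = 152.3 kN; R_n = 112.8 + 3·152.3 = 569.6 kN → 427 kN.
Block shear: A_gv = 1925, A_nv = 1365, A_nt = 145 mm²; R_n = min(0.6F_uA_nv, 0.6F_yA_gv) + U_bs·F_u·A_nt = 453.1 kN → 340 kN.
Block shear governs: 340 kN.

340 kN (block shear governs)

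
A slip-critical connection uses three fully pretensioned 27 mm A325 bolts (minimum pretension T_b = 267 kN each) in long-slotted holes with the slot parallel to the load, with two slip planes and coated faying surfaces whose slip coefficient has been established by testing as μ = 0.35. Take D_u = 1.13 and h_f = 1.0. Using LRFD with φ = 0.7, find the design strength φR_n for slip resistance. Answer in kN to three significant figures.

R_n = μ · D_u · h_f · T_b · n_s · n_b = 0.35 × 1.13 × 1.0 × 267 × 2 × 3 = 633.6 kN.
Design strength φR_n = 0.7 × 633.6 = 444 kN.

444 kN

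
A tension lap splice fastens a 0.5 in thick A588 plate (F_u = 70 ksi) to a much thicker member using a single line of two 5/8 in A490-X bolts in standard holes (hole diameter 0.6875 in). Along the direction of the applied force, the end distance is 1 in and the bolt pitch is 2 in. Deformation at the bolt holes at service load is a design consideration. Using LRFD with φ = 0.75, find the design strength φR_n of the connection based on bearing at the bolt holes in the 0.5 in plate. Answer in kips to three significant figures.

60 kips

Per bolt r_n = 1.2 l_c t F_u ≤ 2.4 d t F_u; upper limit = 2.4 × 0.625 × 0.5 × 70 = 52.5 kips.
Edge bolt: l_c = 1 − 0.6875/2 = 0.6562 in → 1.2 × 0.6562 × 0.5 × 70 = 27.56 → r_n = 27.56 kips.
Interior bolts: l_c = 2 − 0.6875 = 1.312 in → 1.2 × 1.312 × 0.5 × 70 = 55.12 → r_n = 52.5 kips.
R_n = 1 × 27.56 + 1 × 52.5 = 80.06 kips.
Design strength φR_n = 0.75 × 80.06 = 60 kips.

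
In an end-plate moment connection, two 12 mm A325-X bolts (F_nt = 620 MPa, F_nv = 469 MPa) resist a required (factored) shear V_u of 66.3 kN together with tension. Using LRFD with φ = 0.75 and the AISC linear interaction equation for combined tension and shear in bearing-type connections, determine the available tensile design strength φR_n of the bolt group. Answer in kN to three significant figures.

A_b = π·12²/4 = 113.1 mm²; f_rv = 66.3 × 1000 / (2 × 113.1) = 293.1 MPa.
F'_nt = 1.3 F_nt − (F_nt / φF_nv) f_rv = 1.3·620 − (620/(0.75·469))·293.1 = 289.4 MPa, capped at F_nt → F'_nt = 289.4 MPa.
R_n = F'_nt · A_b · n = 289.4 × 113.1 × 2 / 1000 = 65.45 kN.
Design strength φR_n = 0.75 × 65.45 = 49.1 kN.

49.1 kN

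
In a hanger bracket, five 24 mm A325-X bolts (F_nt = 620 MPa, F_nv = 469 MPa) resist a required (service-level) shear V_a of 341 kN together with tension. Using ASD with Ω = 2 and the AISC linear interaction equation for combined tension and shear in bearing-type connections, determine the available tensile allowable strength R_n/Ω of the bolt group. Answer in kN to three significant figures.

461 kN

A_b = π·24²/4 = 452.4 mm²; f_rv = 341 × 1000 / (5 × 452.4) = 150.8 MPa.
F'_nt = 1.3 F_nt − (Ω F_nt / F_nv) f_rv = 1.3·620 − (2·620/469)·150.8 = 407.4 MPa, capped at F_nt → F'_nt = 407.4 MPa.
R_n = F'_nt · A_b · n = 407.4 × 452.4 × 5 / 1000 = 921.6 kN.
Allowable strength R_n/Ω = 921.6 / 2 = 461 kN.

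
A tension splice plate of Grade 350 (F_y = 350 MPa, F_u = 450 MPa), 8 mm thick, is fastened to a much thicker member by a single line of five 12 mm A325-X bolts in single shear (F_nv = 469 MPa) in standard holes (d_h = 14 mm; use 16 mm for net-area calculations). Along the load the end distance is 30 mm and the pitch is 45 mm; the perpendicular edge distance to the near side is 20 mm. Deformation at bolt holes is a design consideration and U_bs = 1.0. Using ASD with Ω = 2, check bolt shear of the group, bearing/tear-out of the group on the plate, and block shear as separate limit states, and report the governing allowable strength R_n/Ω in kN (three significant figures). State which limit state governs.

Bolt shear: A_b = π·12²/4 = 113.1 mm²; R_n = 469 × 113.1 × 5 × 1 / 1000 = 265.2 kN → 265.2 / 2 = 133 kN.
Bearing: edge l_c = 23, r_n = 99.36 kN; interior l_c = 31, r_n = 103.7 kN; R_n = 99.36 + 4·103.7 = 514.1 kN → 257 kN.
Block shear: A_gv = 1680, A_nv = 1104, A_nt = 96 mm²; R_n = min(0.6F_uA_nv, 0.6F_yA_gv) + U_bs·F_u·A_nt = 341.3 kN → 171 kN.
Bolt shear governs: 133 kN.

133 kN (bolt shear governs)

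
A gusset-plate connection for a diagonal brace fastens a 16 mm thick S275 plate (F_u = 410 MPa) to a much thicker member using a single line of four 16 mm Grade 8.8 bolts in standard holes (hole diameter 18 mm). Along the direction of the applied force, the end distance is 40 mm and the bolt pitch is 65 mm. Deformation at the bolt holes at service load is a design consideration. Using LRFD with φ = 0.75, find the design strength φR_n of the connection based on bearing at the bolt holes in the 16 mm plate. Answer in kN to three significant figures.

Per bolt r_n = 1.2 l_c t F_u ≤ 2.4 d t F_u; upper limit = 2.4 × 16 × 16 × 410 / 1000 = 251.9 kN.
Edge bolt: l_c = 40 − 18/2 = 31 mm → 1.2 × 31 × 16 × 410 / 1000 = 244 → r_n = 244 kN.
Interior bolts: l_c = 65 − 18 = 47 mm → 1.2 × 47 × 16 × 410 / 1000 = 370 → r_n = 251.9 kN.
R_n = 1 × 244 + 3 × 251.9 = 999.7 kN.
Design strength φR_n = 0.75 × 999.7 = 750 kN.

750 kN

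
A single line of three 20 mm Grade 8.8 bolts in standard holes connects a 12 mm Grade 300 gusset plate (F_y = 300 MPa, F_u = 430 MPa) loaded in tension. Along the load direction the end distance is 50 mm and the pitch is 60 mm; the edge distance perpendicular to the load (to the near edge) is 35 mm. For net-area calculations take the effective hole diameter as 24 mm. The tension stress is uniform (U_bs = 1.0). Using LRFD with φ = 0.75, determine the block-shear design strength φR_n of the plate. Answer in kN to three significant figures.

344 kN

Shear plane L_v = 50 + 2·60 = 170 mm; A_gv = 170 × 12 = 2040 mm².
A_nv = (170 − 2.5·24) × 12 = 1320 mm².
A_nt = (35 − 0.5·24) × 12 = 276 mm².
0.6 F_u A_nv = 340.6 kN; 0.6 F_y A_gv = 367.2 kN → shear rupture governs the shear term.
R_n = 340.6 + 1.0 × 430 × 276 / 1000 = 459.2 kN.
Design strength φR_n = 0.75 × 459.2 = 344 kN.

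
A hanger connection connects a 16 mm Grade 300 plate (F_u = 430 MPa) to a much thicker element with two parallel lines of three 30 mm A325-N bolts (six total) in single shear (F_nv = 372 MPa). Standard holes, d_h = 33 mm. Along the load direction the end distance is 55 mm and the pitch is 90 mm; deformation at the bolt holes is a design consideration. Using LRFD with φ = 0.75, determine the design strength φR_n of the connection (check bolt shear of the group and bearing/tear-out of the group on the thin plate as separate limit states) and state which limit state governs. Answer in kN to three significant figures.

1180 kN (bolt shear governs)

Bolt shear: A_b = π·30²/4 = 706.9 mm²; R_n = 372 × 706.9 × 6 × 1 / 1000 = 1578 kN → 0.75 × 1578 = 1180 kN.
Bearing (1.2 l_c t F_u ≤ 2.4 d t F_u): upper limit = 2.4·30·16·430 / 1000 = 495.4 kN.
  Edge l_c = 55 − 33/2 = 38.5 → r_n = 317.9 kN; interior l_c = 90 − 33 = 57 → r_n = 470.6 kN.
  R_n,bearing = 2·317.9 + 4·470.6 = 2518 kN → 0.75 × 2518 = 1890 kN.
Bolt shear governs: 1180 kN.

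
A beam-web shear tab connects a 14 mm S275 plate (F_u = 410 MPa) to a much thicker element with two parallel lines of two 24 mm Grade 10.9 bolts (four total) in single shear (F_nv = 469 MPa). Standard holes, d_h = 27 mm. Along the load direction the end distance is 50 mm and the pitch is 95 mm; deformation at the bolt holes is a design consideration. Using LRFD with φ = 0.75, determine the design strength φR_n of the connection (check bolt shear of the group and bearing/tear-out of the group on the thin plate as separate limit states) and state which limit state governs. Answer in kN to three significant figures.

637 kN (bolt shear governs)

Bolt shear: A_b = π·24²/4 = 452.4 mm²; R_n = 469 × 452.4 × 4 × 1 / 1000 = 848.7 kN → 0.75 × 848.7 = 637 kN.
Bearing (1.2 l_c t F_u ≤ 2.4 d t F_u): upper limit = 2.4·24·14·410 / 1000 = 330.6 kN.
  Edge l_c = 50 − 27/2 = 36.5 → r_n = 251.4 kN; interior l_c = 95 − 27 = 68 → r_n = 330.6 kN.
  R_n,bearing = 2·251.4 + 2·330.6 = 1164 kN → 0.75 × 1164 = 873 kN.
Bolt shear governs: 637 kN.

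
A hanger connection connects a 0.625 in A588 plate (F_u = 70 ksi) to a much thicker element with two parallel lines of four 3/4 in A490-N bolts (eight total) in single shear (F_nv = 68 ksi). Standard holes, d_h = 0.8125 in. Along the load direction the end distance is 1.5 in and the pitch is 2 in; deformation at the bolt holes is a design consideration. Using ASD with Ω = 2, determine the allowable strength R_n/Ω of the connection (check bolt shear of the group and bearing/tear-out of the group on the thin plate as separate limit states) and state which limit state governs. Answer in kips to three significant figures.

120 kips (bolt shear governs)

Bolt shear: A_b = π·0.75²/4 = 0.4418 in²; R_n = 68 × 0.4418 × 8 × 1 = 240.3 kips → 240.3 / 2 = 120 kips.
Bearing (1.2 l_c t F_u ≤ 2.4 d t F_u): upper limit = 2.4·0.75·0.625·70 = 78.75 kips.
  Edge l_c = 1.5 − 0.8125/2 = 1.094 → r_n = 57.42 kips; interior l_c = 2 − 0.8125 = 1.188 → r_n = 62.34 kips.
  R_n,bearing = 2·57.42 + 6·62.34 = 488.9 kips → 488.9 / 2 = 244 kips.
Bolt shear governs: 120 kips.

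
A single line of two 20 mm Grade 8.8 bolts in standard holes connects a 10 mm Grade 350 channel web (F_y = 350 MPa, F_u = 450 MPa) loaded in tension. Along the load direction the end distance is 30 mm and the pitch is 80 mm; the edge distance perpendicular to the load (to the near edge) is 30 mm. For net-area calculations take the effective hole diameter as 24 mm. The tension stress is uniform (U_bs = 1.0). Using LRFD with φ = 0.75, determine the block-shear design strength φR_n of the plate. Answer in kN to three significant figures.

211 kN

Shear plane L_v = 30 + 1·80 = 110 mm; A_gv = 110 × 10 = 1100 mm².
A_nv = (110 − 1.5·24) × 10 = 740 mm².
A_nt = (30 − 0.5·24) × 10 = 180 mm².
0.6 F_u A_nv = 199.8 kN; 0.6 F_y A_gv = 231 kN → shear rupture governs the shear term.
R_n = 199.8 + 1.0 × 450 × 180 / 1000 = 280.8 kN.
Design strength φR_n = 0.75 × 280.8 = 211 kN.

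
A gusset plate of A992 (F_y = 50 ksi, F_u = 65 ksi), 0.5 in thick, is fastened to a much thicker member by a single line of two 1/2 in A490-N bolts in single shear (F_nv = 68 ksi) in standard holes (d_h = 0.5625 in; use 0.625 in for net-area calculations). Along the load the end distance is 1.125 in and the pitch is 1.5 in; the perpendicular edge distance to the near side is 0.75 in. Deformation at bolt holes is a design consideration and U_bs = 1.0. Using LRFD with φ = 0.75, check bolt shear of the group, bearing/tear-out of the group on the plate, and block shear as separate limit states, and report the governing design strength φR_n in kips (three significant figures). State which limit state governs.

Bolt shear: A_b = π·0.5²/4 = 0.1963 in²; R_n = 68 × 0.1963 × 2 × 1 = 26.7 kips → 0.75 × 26.7 = 20 kips.
Bearing: edge l_c = 0.8438, r_n = 32.91 kips; interior l_c = 0.9375, r_n = 36.56 kips; R_n = 32.91 + 1·36.56 = 69.47 kips → 52.1 kips.
Block shear: A_gv = 1.312, A_nv = 0.8438, A_nt = 0.2188 in²; R_n = min(0.6F_uA_nv, 0.6F_yA_gv) + U_bs·F_u·A_nt = 47.12 kips → 35.3 kips.
Bolt shear governs: 20 kips.

20 kips (bolt shear governs)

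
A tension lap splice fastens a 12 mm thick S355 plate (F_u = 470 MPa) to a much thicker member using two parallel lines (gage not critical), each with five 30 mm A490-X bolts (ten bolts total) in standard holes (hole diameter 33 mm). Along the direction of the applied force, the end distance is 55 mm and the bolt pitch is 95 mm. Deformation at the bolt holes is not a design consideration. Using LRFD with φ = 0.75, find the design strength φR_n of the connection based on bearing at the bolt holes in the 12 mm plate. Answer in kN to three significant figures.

3530 kN

Per bolt r_n = 1.5 l_c t F_u ≤ 3.0 d t F_u; upper limit = 3.0 × 30 × 12 × 470 / 1000 = 507.6 kN.
Edge bolt: l_c = 55 − 33/2 = 38.5 mm → 1.5 × 38.5 × 12 × 470 / 1000 = 325.7 → r_n = 325.7 kN.
Interior bolts: l_c = 95 − 33 = 62 mm → 1.5 × 62 × 12 × 470 / 1000 = 524.5 → r_n = 507.6 kN.
R_n = 2 × 325.7 + 8 × 507.6 = 4712 kN.
Design strength φR_n = 0.75 × 4712 = 3530 kN.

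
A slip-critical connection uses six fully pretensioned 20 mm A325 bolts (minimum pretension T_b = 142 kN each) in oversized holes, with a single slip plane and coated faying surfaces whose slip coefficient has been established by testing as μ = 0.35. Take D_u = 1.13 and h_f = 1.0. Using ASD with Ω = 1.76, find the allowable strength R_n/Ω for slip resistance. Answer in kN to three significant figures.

191 kN

R_n = μ · D_u · h_f · T_b · n_s · n_b = 0.35 × 1.13 × 1.0 × 142 × 1 × 6 = 337 kN.
Allowable strength R_n/Ω = 337 / 1.76 = 191 kN.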